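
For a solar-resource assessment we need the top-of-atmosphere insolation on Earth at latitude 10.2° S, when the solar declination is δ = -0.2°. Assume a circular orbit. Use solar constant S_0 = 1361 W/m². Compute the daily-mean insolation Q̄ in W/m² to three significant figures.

cos h₀ = −tan(-10.2°) tan(-0.200°) = -0.0006, h₀ = 1.5714 rad.
Bracket: h₀ sin ϕ sin δ + cos ϕ cos δ sin h₀ = 1.5714×-0.17708×-0.00349 + 0.98420×0.99999×1.00000 = 0.000971 + 0.984190 = 0.985161.
Q̄ = (S_0/π) × [bracket] = (1361/π) × 0.985161 = 426.8 W/m².

Q̄ ≈ 427 W/m²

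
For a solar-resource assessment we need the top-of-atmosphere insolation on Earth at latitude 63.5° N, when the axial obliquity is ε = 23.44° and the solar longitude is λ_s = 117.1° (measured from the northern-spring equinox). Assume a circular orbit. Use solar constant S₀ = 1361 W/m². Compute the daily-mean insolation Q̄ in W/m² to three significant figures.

Solar declination: sin δ = sin ε · sin λ_s = sin 23.44° × sin 117.1° = 0.35412, so δ = +20.739°.
cos H₀ = −tan(+63.5°) tan(+20.739°) = -0.7595, H₀ = 2.4333 rad.
Bracket: H₀ sin φ sin δ + cos φ cos δ sin H₀ = 2.4333×0.89493×0.35412 + 0.44620×0.93520×0.65055 = 0.771143 + 0.271466 = 1.042609.
Q̄ = (S₀/π) × [bracket] = (1361/π) × 1.042609 = 451.7 W/m².

Q̄ ≈ 452 W/m²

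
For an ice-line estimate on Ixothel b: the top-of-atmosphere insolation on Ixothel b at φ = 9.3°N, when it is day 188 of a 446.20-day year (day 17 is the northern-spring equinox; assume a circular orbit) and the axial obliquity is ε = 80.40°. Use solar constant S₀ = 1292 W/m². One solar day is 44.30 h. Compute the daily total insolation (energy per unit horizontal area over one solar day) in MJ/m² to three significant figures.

Solar longitude: λ_s = 360° × (188 − 17)/446.20 = 137.965°.
sin δ = sin 80.40° × sin 137.965° = 0.66021, so δ = +41.316°.
cos H₀ = −tan(+9.3°) tan(+41.316°) = -0.1439, H₀ = 1.7152 rad.
Bracket: H₀ sin φ sin δ + cos φ cos δ sin H₀ = 1.7152×0.16160×0.66021 + 0.98686×0.75108×0.98959 = 0.182995 + 0.733495 = 0.916490.
Q̄ = (S₀/π) × [bracket] = (1292/π) × 0.916490 = 376.91 W/m².
Daily total = Q̄ × 44.30 h × 3600 s/h = 376.91 × 44.30 × 3600 / 10⁶ = 60.11 MJ/m².

60.1 MJ/m²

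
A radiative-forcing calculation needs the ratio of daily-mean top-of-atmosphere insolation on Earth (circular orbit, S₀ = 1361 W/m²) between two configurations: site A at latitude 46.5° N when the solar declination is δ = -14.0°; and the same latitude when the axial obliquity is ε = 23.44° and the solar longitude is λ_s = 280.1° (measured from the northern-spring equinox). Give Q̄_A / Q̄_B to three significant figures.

— Configuration A (φ=+46.5°):
cos H₀ = −tan(+46.5°) tan(-14.000°) = 0.2627, H₀ = 1.3049 rad.
Bracket: H₀ sin φ sin δ + cos φ cos δ sin H₀ = 1.3049×0.72537×-0.24192 + 0.68835×0.97030×0.96487 = -0.228986 + 0.644442 = 0.415456.
Q̄ = (S₀/π) × [bracket] = (1361/π) × 0.415456 = 179.98 W/m².
— Configuration B (φ=+46.5°):
Solar declination: sin δ = sin ε · sin λ_s = sin 23.44° × sin 280.1° = -0.39162, so δ = -23.056°.
cos H₀ = −tan(+46.5°) tan(-23.056°) = 0.4485, H₀ = 1.1057 rad.
Bracket: H₀ sin φ sin δ + cos φ cos δ sin H₀ = 1.1057×0.72537×-0.39162 + 0.68835×0.92013×0.89378 = -0.314096 + 0.566095 = 0.251999.
Q̄ = (S₀/π) × [bracket] = (1361/π) × 0.251999 = 109.17 W/m².
Ratio Q̄_A / Q̄_B = 179.98 / 109.17 = 1.649.

Q̄_A / Q̄_B ≈ 1.65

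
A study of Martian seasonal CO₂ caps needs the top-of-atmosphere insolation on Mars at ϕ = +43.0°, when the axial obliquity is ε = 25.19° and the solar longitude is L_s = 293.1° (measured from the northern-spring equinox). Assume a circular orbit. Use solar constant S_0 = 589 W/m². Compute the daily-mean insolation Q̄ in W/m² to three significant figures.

Q̄ ≈ 57.6 W/m²

Solar declination: sin δ = sin ε · sin L_s = sin 25.19° × sin 293.1° = -0.39150, so δ = -23.048°.
cos h₀ = −tan(+43.0°) tan(-23.048°) = 0.3967, h₀ = 1.1628 rad.
Bracket: h₀ sin ϕ sin δ + cos ϕ cos δ sin h₀ = 1.1628×0.68200×-0.39150 + 0.73135×0.92018×0.91793 = -0.310471 + 0.617743 = 0.307272.
Q̄ = (S_0/π) × [bracket] = (589/π) × 0.307272 = 57.61 W/m².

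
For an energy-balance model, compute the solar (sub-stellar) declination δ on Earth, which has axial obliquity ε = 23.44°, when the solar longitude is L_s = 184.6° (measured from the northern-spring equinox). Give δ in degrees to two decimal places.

δ = -1.83°

sin δ = sin ε · sin L_s = sin 23.44° × sin 184.6° = -0.031902.
δ = arcsin(-0.031902) = -1.83°.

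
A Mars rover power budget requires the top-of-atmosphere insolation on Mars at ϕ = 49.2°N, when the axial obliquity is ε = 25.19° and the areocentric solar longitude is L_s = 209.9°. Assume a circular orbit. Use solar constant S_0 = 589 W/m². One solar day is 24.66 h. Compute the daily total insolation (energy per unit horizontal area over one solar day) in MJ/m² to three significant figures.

6.77 MJ/m²

sin δ = sin 25.19° × sin 209.9° = -0.21217, so δ = -12.249°.
cos h₀ = −tan(+49.2°) tan(-12.249°) = 0.2515, h₀ = 1.3165 rad.
Bracket: h₀ sin ϕ sin δ + cos ϕ cos δ sin h₀ = 1.3165×0.75700×-0.21217 + 0.65342×0.97723×0.96785 = -0.211447 + 0.618013 = 0.406566.
Q̄ = (S_0/π) × [bracket] = (589/π) × 0.406566 = 76.225 W/m².
Daily total = Q̄ × 24.66 h × 3600 s/h = 76.225 × 24.66 × 3600 / 10⁶ = 6.767 MJ/m².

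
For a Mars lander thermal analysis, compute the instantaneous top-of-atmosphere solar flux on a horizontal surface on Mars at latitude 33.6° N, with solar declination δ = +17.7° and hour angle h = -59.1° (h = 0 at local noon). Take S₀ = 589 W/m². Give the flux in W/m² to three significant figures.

cos θ_z = sin φ sin δ + cos φ cos δ cos h = 0.168249 + 0.407491 = 0.575740.
Flux = S₀ · cos θ_z = 589 × 0.575740 = 339.1 W/m².

339 W/m²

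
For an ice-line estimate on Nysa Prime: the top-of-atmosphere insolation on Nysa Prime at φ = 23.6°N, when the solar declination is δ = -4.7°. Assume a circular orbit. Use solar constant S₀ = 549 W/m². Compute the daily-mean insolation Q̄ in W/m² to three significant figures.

cos H₀ = −tan(+23.6°) tan(-4.700°) = 0.0359, H₀ = 1.5349 rad.
Bracket: H₀ sin φ sin δ + cos φ cos δ sin H₀ = 1.5349×0.40035×-0.08194 + 0.91636×0.99664×0.99935 = -0.050352 + 0.912687 = 0.862335.
Q̄ = (S₀/π) × [bracket] = (549/π) × 0.862335 = 150.7 W/m².

Q̄ ≈ 151 W/m²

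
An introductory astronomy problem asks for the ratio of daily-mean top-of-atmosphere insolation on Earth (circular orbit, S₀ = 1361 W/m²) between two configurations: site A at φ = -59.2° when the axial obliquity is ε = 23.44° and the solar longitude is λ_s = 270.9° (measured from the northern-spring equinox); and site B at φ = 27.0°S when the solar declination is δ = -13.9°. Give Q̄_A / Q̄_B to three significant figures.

Q̄_A / Q̄_B ≈ 1.09

— Configuration A (φ=-59.2°):
Solar declination: sin δ = sin ε · sin λ_s = sin 23.44° × sin 270.9° = -0.39774, so δ = -23.437°.
cos H₀ = −tan(-59.2°) tan(-23.437°) = -0.7272, H₀ = 2.3850 rad.
Bracket: H₀ sin φ sin δ + cos φ cos δ sin H₀ = 2.3850×-0.85896×-0.39774 + 0.51204×0.91750×0.68641 = 0.814818 + 0.322473 = 1.137291.
Q̄ = (S₀/π) × [bracket] = (1361/π) × 1.137291 = 492.70 W/m².
— Configuration B (φ=-27.0°):
cos H₀ = −tan(-27.0°) tan(-13.900°) = -0.1261, H₀ = 1.6972 rad.
Bracket: H₀ sin φ sin δ + cos φ cos δ sin H₀ = 1.6972×-0.45399×-0.24023 + 0.89101×0.97072×0.99202 = 0.185100 + 0.858019 = 1.043119.
Q̄ = (S₀/π) × [bracket] = (1361/π) × 1.043119 = 451.90 W/m².
Ratio Q̄_A / Q̄_B = 492.70 / 451.90 = 1.090.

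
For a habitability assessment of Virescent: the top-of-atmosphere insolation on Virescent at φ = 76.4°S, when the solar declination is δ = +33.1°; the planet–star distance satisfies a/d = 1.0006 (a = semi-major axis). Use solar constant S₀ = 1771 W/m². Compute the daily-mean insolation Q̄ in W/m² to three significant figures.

Q̄ ≈ 0.00 W/m²

cos H₀ = −tan(-76.4°) tan(+33.100°) = 2.6946 ≥ 1 ⇒ polar night, H₀ = 0 and Q̄ = 0.
Inverse-square distance factor (a/d)² = 1.0006² = 1.001200.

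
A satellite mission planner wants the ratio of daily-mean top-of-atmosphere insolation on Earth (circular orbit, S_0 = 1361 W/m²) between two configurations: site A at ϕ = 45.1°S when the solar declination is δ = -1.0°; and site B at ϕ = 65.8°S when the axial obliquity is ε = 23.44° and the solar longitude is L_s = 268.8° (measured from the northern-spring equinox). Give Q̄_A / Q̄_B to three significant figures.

— Configuration A (ϕ=-45.1°):
cos h₀ = −tan(-45.1°) tan(-1.000°) = -0.0175, h₀ = 1.5883 rad.
Bracket: h₀ sin ϕ sin δ + cos ϕ cos δ sin h₀ = 1.5883×-0.70834×-0.01745 + 0.70587×0.99985×0.99985 = 0.019632 + 0.705658 = 0.725290.
Q̄ = (S_0/π) × [bracket] = (1361/π) × 0.725290 = 314.21 W/m².
— Configuration B (ϕ=-65.8°):
Solar declination: sin δ = sin ε · sin L_s = sin 23.44° × sin 268.8° = -0.39770, so δ = -23.435°.
cos h₀ = −tan(-65.8°) tan(-23.435°) = -0.9645, h₀ = 2.8743 rad.
Bracket: h₀ sin ϕ sin δ + cos ϕ cos δ sin h₀ = 2.8743×-0.91212×-0.39770 + 0.40992×0.91751×0.26415 = 1.042653 + 0.099348 = 1.142001.
Q̄ = (S_0/π) × [bracket] = (1361/π) × 1.142001 = 494.74 W/m².
Ratio Q̄_A / Q̄_B = 314.21 / 494.74 = 0.6351.

Q̄_A / Q̄_B ≈ 0.635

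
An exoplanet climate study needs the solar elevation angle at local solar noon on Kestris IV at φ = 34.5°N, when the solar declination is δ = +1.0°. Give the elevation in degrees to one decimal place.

56.5°

At local noon the hour angle is zero, so the zenith angle equals |φ − δ| = |+34.5° − (+1.000°)| = 33.500°.
Elevation = 90° − 33.500° = 56.5°.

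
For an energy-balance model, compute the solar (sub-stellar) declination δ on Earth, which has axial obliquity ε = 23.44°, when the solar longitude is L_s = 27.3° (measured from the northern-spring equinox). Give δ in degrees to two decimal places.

sin δ = sin ε · sin L_s = sin 23.44° × sin 27.3° = 0.182446.
δ = arcsin(0.182446) = +10.51°.

δ = +10.51°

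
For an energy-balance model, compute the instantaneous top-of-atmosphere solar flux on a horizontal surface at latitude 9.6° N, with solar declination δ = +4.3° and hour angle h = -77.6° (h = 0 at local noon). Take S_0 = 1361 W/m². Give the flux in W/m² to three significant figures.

304 W/m²

cos θ_z = sin ϕ sin δ + cos ϕ cos δ cos h = 0.012504 + 0.211132 = 0.223636.
Flux = S_0 · cos θ_z = 1361 × 0.223636 = 304.4 W/m².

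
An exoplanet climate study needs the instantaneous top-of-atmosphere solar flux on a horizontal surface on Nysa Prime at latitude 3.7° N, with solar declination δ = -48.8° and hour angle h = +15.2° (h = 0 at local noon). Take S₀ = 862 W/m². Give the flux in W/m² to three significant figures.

505 W/m²

cos θ_z = sin φ sin δ + cos φ cos δ cos h = -0.048555 + 0.634321 = 0.585766.
Flux = S₀ · cos θ_z = 862 × 0.585766 = 504.9 W/m².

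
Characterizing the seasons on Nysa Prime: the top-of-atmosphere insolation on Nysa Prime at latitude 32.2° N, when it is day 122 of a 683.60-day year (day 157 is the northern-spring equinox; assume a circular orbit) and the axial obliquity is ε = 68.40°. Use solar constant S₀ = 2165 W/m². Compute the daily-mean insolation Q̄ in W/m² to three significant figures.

Solar longitude: λ_s = 360° × (122 − 157)/683.60 = -18.432°, i.e. -18.432° + 360° = 341.568°.
sin δ = sin 68.40° × sin 341.568° = -0.29397, so δ = -17.096°.
cos H₀ = −tan(+32.2°) tan(-17.096°) = 0.1937, H₀ = 1.3759 rad.
Bracket: H₀ sin φ sin δ + cos φ cos δ sin H₀ = 1.3759×0.53288×-0.29397 + 0.84619×0.95581×0.98106 = -0.215536 + 0.793478 = 0.577942.
Q̄ = (S₀/π) × [bracket] = (2165/π) × 0.577942 = 398.3 W/m².

Q̄ ≈ 398 W/m²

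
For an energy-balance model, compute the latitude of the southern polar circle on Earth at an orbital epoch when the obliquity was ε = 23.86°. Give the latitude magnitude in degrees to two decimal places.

The polar circle is the lowest latitude that experiences at least one full rotation of continuous darkness at the northern-summer solstice; it lies at |φ| = 90° − ε = 90° − 23.86° = 66.14°.

66.14°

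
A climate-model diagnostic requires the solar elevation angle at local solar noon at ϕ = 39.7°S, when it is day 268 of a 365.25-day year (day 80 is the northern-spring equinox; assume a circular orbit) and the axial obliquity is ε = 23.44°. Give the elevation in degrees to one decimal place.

Solar longitude: L_s = 360° × (268 − 80)/365.25 = 185.298°.
sin δ = sin 23.44° × sin 185.298° = -0.03673, so δ = -2.105°.
At local noon the hour angle is zero, so the zenith angle equals |ϕ − δ| = |-39.7° − (-2.105°)| = 37.595°.
Elevation = 90° − 37.595° = 52.4°.

52.4°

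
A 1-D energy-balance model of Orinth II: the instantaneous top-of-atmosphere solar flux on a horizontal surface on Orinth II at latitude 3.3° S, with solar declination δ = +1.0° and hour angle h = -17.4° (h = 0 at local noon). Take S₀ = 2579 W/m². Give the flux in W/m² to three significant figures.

cos θ_z = sin φ sin δ + cos φ cos δ cos h = -0.001005 + 0.952513 = 0.951508.
Flux = S₀ · cos θ_z = 2579 × 0.951508 = 2454 W/m².

2.45e+03 W/m²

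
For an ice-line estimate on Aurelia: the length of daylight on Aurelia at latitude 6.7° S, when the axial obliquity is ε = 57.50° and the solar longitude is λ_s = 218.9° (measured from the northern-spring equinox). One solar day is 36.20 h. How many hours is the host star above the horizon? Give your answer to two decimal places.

18.95 h

Solar declination: sin δ = sin ε · sin λ_s = sin 57.50° × sin 218.9° = -0.52962, so δ = -31.980°.
cos H₀ = −tan φ · tan δ = −tan(-6.7°) × tan(-31.980°) = -0.0733, so H₀ = 1.6442 rad = 94.21°.
Daylight = 2H₀/(2π) × 36.20 h = (1.6442/π) × 36.20 = 18.95 h.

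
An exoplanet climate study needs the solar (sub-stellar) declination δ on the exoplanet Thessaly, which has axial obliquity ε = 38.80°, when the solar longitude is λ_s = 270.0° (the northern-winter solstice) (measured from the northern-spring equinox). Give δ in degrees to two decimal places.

sin δ = sin ε · sin λ_s = sin 38.80° × sin 270.0° = -0.626604.
δ = arcsin(-0.626604) = -38.80°.

δ = -38.80°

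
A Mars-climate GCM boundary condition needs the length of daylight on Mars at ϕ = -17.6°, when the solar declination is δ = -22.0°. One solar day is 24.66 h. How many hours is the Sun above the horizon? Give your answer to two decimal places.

13.34 h

cos h₀ = −tan ϕ · tan δ = −tan(-17.6°) × tan(-22.000°) = -0.1282, so h₀ = 1.6993 rad = 97.36°.
Daylight = 2h₀/(2π) × 24.66 h = (1.6993/π) × 24.66 = 13.34 h.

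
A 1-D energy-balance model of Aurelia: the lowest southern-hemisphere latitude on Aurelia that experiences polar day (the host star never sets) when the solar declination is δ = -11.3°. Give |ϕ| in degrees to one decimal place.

Polar day requires cos h₀ = −tan ϕ tan δ ≤ −1, i.e. tan ϕ tan δ ≥ 1.
The boundary is |tan ϕ| · |tan δ| = 1, so |ϕ| = 90° − |δ| = 90° − 11.3° = 78.7° in the southern hemisphere.

|ϕ| = 78.7°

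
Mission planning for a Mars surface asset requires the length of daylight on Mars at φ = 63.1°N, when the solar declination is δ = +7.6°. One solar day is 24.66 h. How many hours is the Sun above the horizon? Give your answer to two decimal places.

cos H₀ = −tan φ · tan δ = −tan(+63.1°) × tan(+7.600°) = -0.2630, so H₀ = 1.8369 rad = 105.25°.
Daylight = 2H₀/(2π) × 24.66 h = (1.8369/π) × 24.66 = 14.42 h.

14.42 h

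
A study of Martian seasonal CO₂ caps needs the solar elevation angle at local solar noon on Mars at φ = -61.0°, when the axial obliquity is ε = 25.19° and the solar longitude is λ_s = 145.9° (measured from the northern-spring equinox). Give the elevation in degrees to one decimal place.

Solar declination: sin δ = sin ε · sin λ_s = sin 25.19° × sin 145.9° = 0.23862, so δ = +13.805°.
At local noon the hour angle is zero, so the zenith angle equals |φ − δ| = |-61.0° − (+13.805°)| = 74.805°.
Elevation = 90° − 74.805° = 15.2°.

15.2°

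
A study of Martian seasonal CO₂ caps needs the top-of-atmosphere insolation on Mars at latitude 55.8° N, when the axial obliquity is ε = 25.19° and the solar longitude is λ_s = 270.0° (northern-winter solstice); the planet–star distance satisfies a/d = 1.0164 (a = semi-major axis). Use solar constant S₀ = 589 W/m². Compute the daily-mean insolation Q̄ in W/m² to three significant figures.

Q̄ ≈ 16.1 W/m²

Solar declination: sin δ = sin ε · sin λ_s = sin 25.19° × sin 270.0° = -0.42562, so δ = -25.190°.
cos H₀ = −tan(+55.8°) tan(-25.190°) = 0.6921, H₀ = 0.8064 rad.
Bracket: H₀ sin φ sin δ + cos φ cos δ sin H₀ = 0.8064×0.82708×-0.42562 + 0.56208×0.90490×0.72180 = -0.283870 + 0.367126 = 0.083256.
Inverse-square distance factor (a/d)² = 1.0164² = 1.033069.
Q̄ = (S₀/π) × 1.033069 × [bracket] = (589/π) × 1.033069 × 0.083256 = 16.13 W/m².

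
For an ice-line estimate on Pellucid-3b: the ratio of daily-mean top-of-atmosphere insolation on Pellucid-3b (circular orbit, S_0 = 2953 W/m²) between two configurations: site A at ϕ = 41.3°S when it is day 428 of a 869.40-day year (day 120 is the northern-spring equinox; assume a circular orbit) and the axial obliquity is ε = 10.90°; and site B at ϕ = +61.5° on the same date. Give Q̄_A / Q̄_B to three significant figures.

— Configuration A (ϕ=-41.3°):
Solar longitude: L_s = 360° × (428 − 120)/869.40 = 127.536°.
sin δ = sin 10.90° × sin 127.536° = 0.14995, so δ = +8.624°.
cos h₀ = −tan(-41.3°) tan(+8.624°) = 0.1332, h₀ = 1.4372 rad.
Bracket: h₀ sin ϕ sin δ + cos ϕ cos δ sin h₀ = 1.4372×-0.66000×0.14995 + 0.75126×0.98869×0.99108 = -0.142235 + 0.736138 = 0.593903.
Q̄ = (S_0/π) × [bracket] = (2953/π) × 0.593903 = 558.25 W/m².
— Configuration B (ϕ=+61.5°):
cos h₀ = −tan(+61.5°) tan(+8.624°) = -0.2793, h₀ = 1.8539 rad.
Bracket: h₀ sin ϕ sin δ + cos ϕ cos δ sin h₀ = 1.8539×0.87882×0.14995 + 0.47716×0.98869×0.96020 = 0.244305 + 0.452987 = 0.697292.
Q̄ = (S_0/π) × [bracket] = (2953/π) × 0.697292 = 655.43 W/m².
Ratio Q̄_A / Q̄_B = 558.25 / 655.43 = 0.8517.

Q̄_A / Q̄_B ≈ 0.852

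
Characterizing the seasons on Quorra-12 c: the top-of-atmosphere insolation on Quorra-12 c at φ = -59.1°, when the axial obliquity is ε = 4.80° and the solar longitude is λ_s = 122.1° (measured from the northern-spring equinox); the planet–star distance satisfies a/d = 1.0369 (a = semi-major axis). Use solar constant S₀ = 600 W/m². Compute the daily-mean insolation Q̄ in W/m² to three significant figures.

Q̄ ≈ 86.3 W/m²

Solar declination: sin δ = sin ε · sin λ_s = sin 4.80° × sin 122.1° = 0.07089, so δ = +4.065°.
cos H₀ = −tan(-59.1°) tan(+4.065°) = 0.1187, H₀ = 1.4518 rad.
Bracket: H₀ sin φ sin δ + cos φ cos δ sin H₀ = 1.4518×-0.85806×0.07089 + 0.51354×0.99748×0.99293 = -0.088310 + 0.508624 = 0.420314.
Inverse-square distance factor (a/d)² = 1.0369² = 1.075162.
Q̄ = (S₀/π) × 1.075162 × [bracket] = (600/π) × 1.075162 × 0.420314 = 86.31 W/m².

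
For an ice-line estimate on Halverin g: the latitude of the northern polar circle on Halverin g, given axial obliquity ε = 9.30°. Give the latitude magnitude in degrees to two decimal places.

80.70°

The polar circle is the lowest latitude that experiences at least one full rotation of continuous daylight at the northern-summer solstice; it lies at |ϕ| = 90° − ε = 90° − 9.30° = 80.70°.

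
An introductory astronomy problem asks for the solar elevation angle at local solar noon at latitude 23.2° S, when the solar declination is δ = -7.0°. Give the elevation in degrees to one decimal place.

73.8°

At local noon the hour angle is zero, so the zenith angle equals |φ − δ| = |-23.2° − (-7.000°)| = 16.200°.
Elevation = 90° − 16.200° = 73.8°.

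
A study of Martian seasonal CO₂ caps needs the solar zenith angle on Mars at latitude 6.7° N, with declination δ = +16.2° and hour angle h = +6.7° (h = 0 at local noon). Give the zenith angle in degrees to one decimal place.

θ_z = 11.5°

cos θ_z = sin φ sin δ + cos φ cos δ cos h = 0.032550 + 0.947222 = 0.979772.
θ_z = arccos(0.979772) = 11.5°.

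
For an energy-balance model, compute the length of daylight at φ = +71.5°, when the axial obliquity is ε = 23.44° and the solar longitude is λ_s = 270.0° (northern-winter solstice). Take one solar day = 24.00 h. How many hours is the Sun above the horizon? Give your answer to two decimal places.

Solar declination: sin δ = sin ε · sin λ_s = sin 23.44° × sin 270.0° = -0.39779, so δ = -23.440°.
cos H₀ = −tan φ · tan δ = 1.2958 ≥ 1, so the Sun never rises (polar night) and H₀ = 0.
Daylight = 2H₀/(2π) × 24.00 h = (0.0000/π) × 24.00 = 0.00 h.

0.00 h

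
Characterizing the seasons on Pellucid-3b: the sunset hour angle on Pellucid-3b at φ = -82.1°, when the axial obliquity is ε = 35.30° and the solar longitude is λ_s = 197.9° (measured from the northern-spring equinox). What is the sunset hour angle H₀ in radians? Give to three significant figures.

Solar declination: sin δ = sin ε · sin λ_s = sin 35.30° × sin 197.9° = -0.17761, so δ = -10.230°.
Sunrise equation: cos H₀ = −tan φ · tan δ = -1.3006 ≤ −1, so the host star never sets (polar day) and H₀ = π.

H₀ = 3.14 rad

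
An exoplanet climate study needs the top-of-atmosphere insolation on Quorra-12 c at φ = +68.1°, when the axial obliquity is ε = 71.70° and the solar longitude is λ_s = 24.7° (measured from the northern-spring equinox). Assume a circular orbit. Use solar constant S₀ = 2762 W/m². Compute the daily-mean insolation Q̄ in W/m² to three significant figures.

Q̄ ≈ 1.02e+03 W/m²

Solar declination: sin δ = sin ε · sin λ_s = sin 71.70° × sin 24.7° = 0.39673, so δ = +23.374°.
cos H₀ = −tan(+68.1°) tan(+23.374°) = -1.0751 ≤ −1 ⇒ polar day, H₀ = π.
Bracket: H₀ sin φ sin δ + cos φ cos δ sin H₀ = 3.1416×0.92784×0.39673 + 0.37299×0.91793×0.00000 = 1.156429 + 0.000000 = 1.156429.
Q̄ = (S₀/π) × [bracket] = (2762/π) × 1.156429 = 1017 W/m².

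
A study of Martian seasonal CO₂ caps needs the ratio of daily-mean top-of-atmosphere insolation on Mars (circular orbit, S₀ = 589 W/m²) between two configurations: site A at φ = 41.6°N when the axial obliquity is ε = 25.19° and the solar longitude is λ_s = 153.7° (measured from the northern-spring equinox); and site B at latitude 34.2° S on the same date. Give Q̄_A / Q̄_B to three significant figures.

— Configuration A (φ=+41.6°):
Solar declination: sin δ = sin ε · sin λ_s = sin 25.19° × sin 153.7° = 0.18858, so δ = +10.870°.
cos H₀ = −tan(+41.6°) tan(+10.870°) = -0.1705, H₀ = 1.7421 rad.
Bracket: H₀ sin φ sin δ + cos φ cos δ sin H₀ = 1.7421×0.66393×0.18858 + 0.74780×0.98206×0.98536 = 0.218118 + 0.723633 = 0.941751.
Q̄ = (S₀/π) × [bracket] = (589/π) × 0.941751 = 176.56 W/m².
— Configuration B (φ=-34.2°):
cos H₀ = −tan(-34.2°) tan(+10.870°) = 0.1305, H₀ = 1.4399 rad.
Bracket: H₀ sin φ sin δ + cos φ cos δ sin H₀ = 1.4399×-0.56208×0.18858 + 0.82708×0.98206×0.99145 = -0.152625 + 0.805298 = 0.652673.
Q̄ = (S₀/π) × [bracket] = (589/π) × 0.652673 = 122.37 W/m².
Ratio Q̄_A / Q̄_B = 176.56 / 122.37 = 1.443.

Q̄_A / Q̄_B ≈ 1.44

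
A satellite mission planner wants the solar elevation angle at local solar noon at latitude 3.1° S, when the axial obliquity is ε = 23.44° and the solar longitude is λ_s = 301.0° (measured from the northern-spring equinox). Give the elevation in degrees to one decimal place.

Solar declination: sin δ = sin ε · sin λ_s = sin 23.44° × sin 301.0° = -0.34097, so δ = -19.936°.
At local noon the hour angle is zero, so the zenith angle equals |φ − δ| = |-3.1° − (-19.936°)| = 16.836°.
Elevation = 90° − 16.836° = 73.2°.

73.2°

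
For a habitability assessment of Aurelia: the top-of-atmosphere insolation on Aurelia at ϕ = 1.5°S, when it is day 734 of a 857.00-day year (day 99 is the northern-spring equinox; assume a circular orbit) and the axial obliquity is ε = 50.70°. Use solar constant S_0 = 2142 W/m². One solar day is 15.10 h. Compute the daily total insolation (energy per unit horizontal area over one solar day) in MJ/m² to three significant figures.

24.7 MJ/m²

Solar longitude: L_s = 360° × (734 − 99)/857.00 = 266.744°.
sin δ = sin 50.70° × sin 266.744° = -0.77259, so δ = -50.587°.
cos h₀ = −tan(-1.5°) tan(-50.587°) = -0.0319, h₀ = 1.6027 rad.
Bracket: h₀ sin ϕ sin δ + cos ϕ cos δ sin h₀ = 1.6027×-0.02618×-0.77259 + 0.99966×0.63490×0.99949 = 0.032417 + 0.634360 = 0.666777.
Q̄ = (S_0/π) × [bracket] = (2142/π) × 0.666777 = 454.62 W/m².
Daily total = Q̄ × 15.10 h × 3600 s/h = 454.62 × 15.10 × 3600 / 10⁶ = 24.71 MJ/m².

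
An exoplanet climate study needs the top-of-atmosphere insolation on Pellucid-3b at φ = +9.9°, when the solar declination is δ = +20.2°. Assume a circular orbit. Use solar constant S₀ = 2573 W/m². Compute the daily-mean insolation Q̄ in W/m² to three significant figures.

cos H₀ = −tan(+9.9°) tan(+20.200°) = -0.0642, H₀ = 1.6351 rad.
Bracket: H₀ sin φ sin δ + cos φ cos δ sin H₀ = 1.6351×0.17193×0.34530 + 0.98511×0.93849×0.99794 = 0.097072 + 0.922611 = 1.019683.
Q̄ = (S₀/π) × [bracket] = (2573/π) × 1.019683 = 835.1 W/m².

Q̄ ≈ 835 W/m²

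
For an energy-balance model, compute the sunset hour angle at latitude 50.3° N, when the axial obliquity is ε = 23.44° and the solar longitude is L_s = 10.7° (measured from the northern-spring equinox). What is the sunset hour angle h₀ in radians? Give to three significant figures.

h₀ = 1.66 rad

Solar declination: sin δ = sin ε · sin L_s = sin 23.44° × sin 10.7° = 0.07386, so δ = +4.235°.
cos h₀ = −tan ϕ · tan δ = −tan(+50.3°) × tan(+4.235°) = -0.0892, so h₀ = 1.6601 rad = 95.12°.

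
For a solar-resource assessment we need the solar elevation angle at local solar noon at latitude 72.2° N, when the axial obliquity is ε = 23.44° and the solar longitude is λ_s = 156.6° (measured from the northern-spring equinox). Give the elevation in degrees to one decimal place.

Solar declination: sin δ = sin ε · sin λ_s = sin 23.44° × sin 156.6° = 0.15798, so δ = +9.090°.
At local noon the hour angle is zero, so the zenith angle equals |φ − δ| = |+72.2° − (+9.090°)| = 63.110°.
Elevation = 90° − 63.110° = 26.9°.

26.9°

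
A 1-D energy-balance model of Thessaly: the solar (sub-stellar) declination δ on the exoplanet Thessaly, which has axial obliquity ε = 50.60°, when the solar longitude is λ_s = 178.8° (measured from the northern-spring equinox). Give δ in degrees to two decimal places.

sin δ = sin ε · sin λ_s = sin 50.60° × sin 178.8° = 0.016183.
δ = arcsin(0.016183) = +0.93°.

δ = +0.93°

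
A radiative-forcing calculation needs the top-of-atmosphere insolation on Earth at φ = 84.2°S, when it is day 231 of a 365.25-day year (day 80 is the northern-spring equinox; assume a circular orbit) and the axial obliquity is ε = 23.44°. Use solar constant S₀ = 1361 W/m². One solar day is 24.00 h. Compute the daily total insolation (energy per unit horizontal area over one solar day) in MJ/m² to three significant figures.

0.00 MJ/m²

Solar longitude: λ_s = 360° × (231 − 80)/365.25 = 148.830°.
sin δ = sin 23.44° × sin 148.830° = 0.20589, so δ = +11.882°.
cos H₀ = −tan(-84.2°) tan(+11.882°) = 2.0713 ≥ 1 ⇒ polar night, H₀ = 0 and Q̄ = 0.
Daily total = Q̄ × 24.00 h × 3600 s/h = 0.00 MJ/m².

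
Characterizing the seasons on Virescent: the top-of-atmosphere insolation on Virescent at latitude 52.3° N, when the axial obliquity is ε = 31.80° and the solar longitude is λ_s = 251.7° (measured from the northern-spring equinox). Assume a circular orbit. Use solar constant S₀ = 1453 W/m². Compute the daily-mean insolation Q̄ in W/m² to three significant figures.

Solar declination: sin δ = sin ε · sin λ_s = sin 31.80° × sin 251.7° = -0.50031, so δ = -30.020°.
cos H₀ = −tan(+52.3°) tan(-30.020°) = 0.7476, H₀ = 0.7263 rad.
Bracket: H₀ sin φ sin δ + cos φ cos δ sin H₀ = 0.7263×0.79122×-0.50031 + 0.61153×0.86585×0.66414 = -0.287510 + 0.351658 = 0.064148.
Q̄ = (S₀/π) × [bracket] = (1453/π) × 0.064148 = 29.67 W/m².

Q̄ ≈ 29.7 W/m²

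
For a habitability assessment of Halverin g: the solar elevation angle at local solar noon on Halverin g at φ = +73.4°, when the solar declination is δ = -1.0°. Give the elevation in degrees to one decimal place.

At local noon the hour angle is zero, so the zenith angle equals |φ − δ| = |+73.4° − (-1.000°)| = 74.400°.
Elevation = 90° − 74.400° = 15.6°.

15.6°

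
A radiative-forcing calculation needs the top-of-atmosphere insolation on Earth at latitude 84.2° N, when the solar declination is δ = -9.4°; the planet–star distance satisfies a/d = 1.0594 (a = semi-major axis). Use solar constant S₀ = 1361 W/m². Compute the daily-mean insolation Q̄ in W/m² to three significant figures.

cos H₀ = −tan(+84.2°) tan(-9.400°) = 1.6298 ≥ 1 ⇒ polar night, H₀ = 0 and Q̄ = 0.
Inverse-square distance factor (a/d)² = 1.0594² = 1.122328.

Q̄ ≈ 0.00 W/m²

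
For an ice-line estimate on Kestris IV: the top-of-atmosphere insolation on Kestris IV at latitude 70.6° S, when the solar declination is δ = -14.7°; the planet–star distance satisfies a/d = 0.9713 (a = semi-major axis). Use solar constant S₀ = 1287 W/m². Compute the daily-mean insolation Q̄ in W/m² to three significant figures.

cos H₀ = −tan(-70.6°) tan(-14.700°) = -0.7450, H₀ = 2.4113 rad.
Bracket: H₀ sin φ sin δ + cos φ cos δ sin H₀ = 2.4113×-0.94322×-0.25376 + 0.33216×0.96727×0.66710 = 0.577148 + 0.214331 = 0.791479.
Inverse-square distance factor (a/d)² = 0.9713² = 0.943424.
Q̄ = (S₀/π) × 0.943424 × [bracket] = (1287/π) × 0.943424 × 0.791479 = 305.9 W/m².

Q̄ ≈ 306 W/m²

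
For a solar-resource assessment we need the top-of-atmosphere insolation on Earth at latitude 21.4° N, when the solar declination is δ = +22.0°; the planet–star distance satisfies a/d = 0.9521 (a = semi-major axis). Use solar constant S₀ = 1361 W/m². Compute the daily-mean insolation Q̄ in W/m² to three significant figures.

cos H₀ = −tan(+21.4°) tan(+22.000°) = -0.1583, H₀ = 1.7298 rad.
Bracket: H₀ sin φ sin δ + cos φ cos δ sin H₀ = 1.7298×0.36488×0.37461 + 0.93106×0.92718×0.98739 = 0.236442 + 0.852374 = 1.088816.
Inverse-square distance factor (a/d)² = 0.9521² = 0.906494.
Q̄ = (S₀/π) × 0.906494 × [bracket] = (1361/π) × 0.906494 × 1.088816 = 427.6 W/m².

Q̄ ≈ 428 W/m²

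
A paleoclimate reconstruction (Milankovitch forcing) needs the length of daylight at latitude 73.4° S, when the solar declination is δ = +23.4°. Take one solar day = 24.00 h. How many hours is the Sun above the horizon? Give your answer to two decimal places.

0.00 h

cos h₀ = −tan ϕ · tan δ = 1.4516 ≥ 1, so the Sun never rises (polar night) and h₀ = 0.
Daylight = 2h₀/(2π) × 24.00 h = (0.0000/π) × 24.00 = 0.00 h.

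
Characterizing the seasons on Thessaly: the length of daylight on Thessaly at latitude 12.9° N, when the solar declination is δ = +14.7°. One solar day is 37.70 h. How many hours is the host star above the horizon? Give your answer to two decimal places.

cos H₀ = −tan φ · tan δ = −tan(+12.9°) × tan(+14.700°) = -0.0601, so H₀ = 1.6309 rad = 93.44°.
Daylight = 2H₀/(2π) × 37.70 h = (1.6309/π) × 37.70 = 19.57 h.

19.57 h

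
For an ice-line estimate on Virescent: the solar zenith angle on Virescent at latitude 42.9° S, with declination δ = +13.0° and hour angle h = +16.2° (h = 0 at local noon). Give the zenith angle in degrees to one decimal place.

cos θ_z = sin φ sin δ + cos φ cos δ cos h = -0.153129 + 0.685427 = 0.532298.
θ_z = arccos(0.532298) = 57.8°.

θ_z = 57.8°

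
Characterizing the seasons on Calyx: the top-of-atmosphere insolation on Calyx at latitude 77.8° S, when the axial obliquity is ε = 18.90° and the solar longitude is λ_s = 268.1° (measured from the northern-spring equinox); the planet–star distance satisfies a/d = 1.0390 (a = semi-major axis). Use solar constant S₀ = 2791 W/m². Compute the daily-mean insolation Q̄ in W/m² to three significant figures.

Solar declination: sin δ = sin ε · sin λ_s = sin 18.90° × sin 268.1° = -0.32374, so δ = -18.889°.
cos H₀ = −tan(-77.8°) tan(-18.889°) = -1.5826 ≤ −1 ⇒ polar day, H₀ = π.
Bracket: H₀ sin φ sin δ + cos φ cos δ sin H₀ = 3.1416×-0.97742×-0.32374 + 0.21132×0.94615×0.00000 = 0.994096 + 0.000000 = 0.994096.
Inverse-square distance factor (a/d)² = 1.0390² = 1.079521.
Q̄ = (S₀/π) × 1.079521 × [bracket] = (2791/π) × 1.079521 × 0.994096 = 953.4 W/m².

Q̄ ≈ 953 W/m²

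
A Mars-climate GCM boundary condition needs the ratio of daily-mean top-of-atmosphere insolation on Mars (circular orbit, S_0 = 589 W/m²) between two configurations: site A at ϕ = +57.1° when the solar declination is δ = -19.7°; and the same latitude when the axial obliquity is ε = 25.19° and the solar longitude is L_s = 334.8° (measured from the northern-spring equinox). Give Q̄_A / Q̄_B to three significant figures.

— Configuration A (ϕ=+57.1°):
cos h₀ = −tan(+57.1°) tan(-19.700°) = 0.5535, h₀ = 0.9843 rad.
Bracket: h₀ sin ϕ sin δ + cos ϕ cos δ sin h₀ = 0.9843×0.83962×-0.33710 + 0.54317×0.94147×0.83287 = -0.278592 + 0.425912 = 0.147320.
Q̄ = (S_0/π) × [bracket] = (589/π) × 0.147320 = 27.620 W/m².
— Configuration B (ϕ=+57.1°):
Solar declination: sin δ = sin ε · sin L_s = sin 25.19° × sin 334.8° = -0.18122, so δ = -10.441°.
cos h₀ = −tan(+57.1°) tan(-10.441°) = 0.2848, h₀ = 1.2820 rad.
Bracket: h₀ sin ϕ sin δ + cos ϕ cos δ sin h₀ = 1.2820×0.83962×-0.18122 + 0.54317×0.98344×0.95857 = -0.195064 + 0.512044 = 0.316980.
Q̄ = (S_0/π) × [bracket] = (589/π) × 0.316980 = 59.429 W/m².
Ratio Q̄_A / Q̄_B = 27.620 / 59.429 = 0.4648.

Q̄_A / Q̄_B ≈ 0.465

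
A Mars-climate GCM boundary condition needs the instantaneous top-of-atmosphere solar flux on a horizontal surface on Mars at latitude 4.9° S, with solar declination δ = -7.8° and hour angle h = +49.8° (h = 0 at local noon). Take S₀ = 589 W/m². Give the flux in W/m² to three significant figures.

382 W/m²

cos θ_z = sin φ sin δ + cos φ cos δ cos h = 0.011592 + 0.637149 = 0.648741.
Flux = S₀ · cos θ_z = 589 × 0.648741 = 382.1 W/m².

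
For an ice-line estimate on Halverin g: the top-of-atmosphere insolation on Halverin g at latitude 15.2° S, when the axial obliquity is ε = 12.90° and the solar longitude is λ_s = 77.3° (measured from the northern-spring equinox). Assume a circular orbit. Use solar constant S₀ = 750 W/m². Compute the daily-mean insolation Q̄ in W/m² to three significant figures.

Solar declination: sin δ = sin ε · sin λ_s = sin 12.90° × sin 77.3° = 0.21779, so δ = +12.579°.
cos H₀ = −tan(-15.2°) tan(+12.579°) = 0.0606, H₀ = 1.5101 rad.
Bracket: H₀ sin φ sin δ + cos φ cos δ sin H₀ = 1.5101×-0.26219×0.21779 + 0.96502×0.97600×0.99816 = -0.086230 + 0.940126 = 0.853896.
Q̄ = (S₀/π) × [bracket] = (750/π) × 0.853896 = 203.9 W/m².

Q̄ ≈ 204 W/m²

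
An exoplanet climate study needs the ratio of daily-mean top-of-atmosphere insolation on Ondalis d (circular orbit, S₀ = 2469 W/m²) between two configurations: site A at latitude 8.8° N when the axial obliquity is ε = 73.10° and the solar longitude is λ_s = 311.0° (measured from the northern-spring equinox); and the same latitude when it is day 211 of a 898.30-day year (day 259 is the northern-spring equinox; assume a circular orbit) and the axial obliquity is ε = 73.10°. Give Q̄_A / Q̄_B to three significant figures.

— Configuration A (φ=+8.8°):
Solar declination: sin δ = sin ε · sin λ_s = sin 73.10° × sin 311.0° = -0.72212, so δ = -46.229°.
cos H₀ = −tan(+8.8°) tan(-46.229°) = 0.1616, H₀ = 1.4085 rad.
Bracket: H₀ sin φ sin δ + cos φ cos δ sin H₀ = 1.4085×0.15299×-0.72212 + 0.98823×0.69177×0.98686 = -0.155607 + 0.674645 = 0.519038.
Q̄ = (S₀/π) × [bracket] = (2469/π) × 0.519038 = 407.92 W/m².
— Configuration B (φ=+8.8°):
Solar longitude: λ_s = 360° × (211 − 259)/898.30 = -19.236°, i.e. -19.236° + 360° = 340.764°.
sin δ = sin 73.10° × sin 340.764° = -0.31524, so δ = -18.375°.
cos H₀ = −tan(+8.8°) tan(-18.375°) = 0.0514, H₀ = 1.5194 rad.
Bracket: H₀ sin φ sin δ + cos φ cos δ sin H₀ = 1.5194×0.15299×-0.31524 + 0.98823×0.94901×0.99868 = -0.073278 + 0.936602 = 0.863324.
Q̄ = (S₀/π) × [bracket] = (2469/π) × 0.863324 = 678.49 W/m².
Ratio Q̄_A / Q̄_B = 407.92 / 678.49 = 0.6012.

Q̄_A / Q̄_B ≈ 0.601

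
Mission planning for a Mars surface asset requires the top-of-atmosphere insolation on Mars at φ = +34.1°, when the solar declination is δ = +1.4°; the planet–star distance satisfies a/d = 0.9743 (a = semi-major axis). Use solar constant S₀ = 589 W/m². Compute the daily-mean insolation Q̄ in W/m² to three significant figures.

cos H₀ = −tan(+34.1°) tan(+1.400°) = -0.0165, H₀ = 1.5873 rad.
Bracket: H₀ sin φ sin δ + cos φ cos δ sin H₀ = 1.5873×0.56064×0.02443 + 0.82806×0.99970×0.99986 = 0.021740 + 0.827696 = 0.849436.
Inverse-square distance factor (a/d)² = 0.9743² = 0.949260.
Q̄ = (S₀/π) × 0.949260 × [bracket] = (589/π) × 0.949260 × 0.849436 = 151.2 W/m².

Q̄ ≈ 151 W/m²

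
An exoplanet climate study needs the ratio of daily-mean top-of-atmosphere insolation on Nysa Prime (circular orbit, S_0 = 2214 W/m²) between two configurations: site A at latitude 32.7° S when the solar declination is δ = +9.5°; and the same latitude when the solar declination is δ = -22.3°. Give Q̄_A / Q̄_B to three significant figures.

Q̄_A / Q̄_B ≈ 0.616

— Configuration A (ϕ=-32.7°):
cos h₀ = −tan(-32.7°) tan(+9.500°) = 0.1074, h₀ = 1.4632 rad.
Bracket: h₀ sin ϕ sin δ + cos ϕ cos δ sin h₀ = 1.4632×-0.54024×0.16505 + 0.84151×0.98629×0.99421 = -0.130469 + 0.825167 = 0.694698.
Q̄ = (S_0/π) × [bracket] = (2214/π) × 0.694698 = 489.58 W/m².
— Configuration B (ϕ=-32.7°):
cos h₀ = −tan(-32.7°) tan(-22.300°) = -0.2633, h₀ = 1.8372 rad.
Bracket: h₀ sin ϕ sin δ + cos ϕ cos δ sin h₀ = 1.8372×-0.54024×-0.37946 + 0.84151×0.92521×0.96471 = 0.376625 + 0.751098 = 1.127723.
Q̄ = (S_0/π) × [bracket] = (2214/π) × 1.127723 = 794.75 W/m².
Ratio Q̄_A / Q̄_B = 489.58 / 794.75 = 0.6160.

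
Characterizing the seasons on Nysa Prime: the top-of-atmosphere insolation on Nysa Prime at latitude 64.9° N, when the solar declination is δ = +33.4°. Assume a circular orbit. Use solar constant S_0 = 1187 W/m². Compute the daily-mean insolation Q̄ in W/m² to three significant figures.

Q̄ ≈ 592 W/m²

cos h₀ = −tan(+64.9°) tan(+33.400°) = -1.4076 ≤ −1 ⇒ polar day, h₀ = π.
Bracket: h₀ sin ϕ sin δ + cos ϕ cos δ sin h₀ = 3.1416×0.90557×0.55048 + 0.42420×0.83485×0.00000 = 1.566082 + 0.000000 = 1.566082.
Q̄ = (S_0/π) × [bracket] = (1187/π) × 1.566082 = 591.7 W/m².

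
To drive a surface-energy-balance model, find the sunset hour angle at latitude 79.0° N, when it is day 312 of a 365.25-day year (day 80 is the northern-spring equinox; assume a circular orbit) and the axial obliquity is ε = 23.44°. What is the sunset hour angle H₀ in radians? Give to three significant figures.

Solar longitude: λ_s = 360° × (312 − 80)/365.25 = 228.665°.
sin δ = sin 23.44° × sin 228.665° = -0.29869, so δ = -17.379°.
cos H₀ = −tan φ · tan δ = 1.6101 ≥ 1, so the Sun never rises (polar night) and H₀ = 0.

H₀ = 0.00 rad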